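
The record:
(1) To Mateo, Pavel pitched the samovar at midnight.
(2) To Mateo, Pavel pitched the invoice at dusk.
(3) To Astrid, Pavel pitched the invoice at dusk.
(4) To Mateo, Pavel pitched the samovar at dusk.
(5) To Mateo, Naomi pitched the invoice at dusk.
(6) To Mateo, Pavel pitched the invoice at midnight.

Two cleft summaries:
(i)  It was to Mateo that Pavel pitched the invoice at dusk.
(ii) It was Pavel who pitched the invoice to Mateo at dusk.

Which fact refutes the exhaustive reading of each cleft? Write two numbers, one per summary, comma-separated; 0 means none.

3, 5

(i): focus "Mateo". Looking for agent = Pavel, thing = the invoice, setting = at dusk with some other recipient — fact (3) has Astrid there. Refuted.
(ii): focus "Pavel". Looking for thing = the invoice, recipient = Mateo, setting = at dusk with some other agent — fact (5) has Naomi there. Refuted.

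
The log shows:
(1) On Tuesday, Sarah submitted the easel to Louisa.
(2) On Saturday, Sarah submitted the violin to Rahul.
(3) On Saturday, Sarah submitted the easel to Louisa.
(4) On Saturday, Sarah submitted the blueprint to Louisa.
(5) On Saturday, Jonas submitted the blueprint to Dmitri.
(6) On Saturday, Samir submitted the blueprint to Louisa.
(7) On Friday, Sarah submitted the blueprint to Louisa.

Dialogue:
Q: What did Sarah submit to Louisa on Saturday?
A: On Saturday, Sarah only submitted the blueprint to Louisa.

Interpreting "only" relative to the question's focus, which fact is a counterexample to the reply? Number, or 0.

3

The question "What did ...?" targets the thing, so in the reply the focus falls on "the blueprint".
"Only" then excludes alternative things while the background — Sarah as agent and Louisa as recipient and on Saturday as setting — is held fixed.
Fact (3) keeps Sarah as agent and Louisa as recipient and on Saturday as setting but has thing = the easel; that refutes the reply.
(Fact (7) would refute a reading with focus on the setting — but that is not what the question asks.)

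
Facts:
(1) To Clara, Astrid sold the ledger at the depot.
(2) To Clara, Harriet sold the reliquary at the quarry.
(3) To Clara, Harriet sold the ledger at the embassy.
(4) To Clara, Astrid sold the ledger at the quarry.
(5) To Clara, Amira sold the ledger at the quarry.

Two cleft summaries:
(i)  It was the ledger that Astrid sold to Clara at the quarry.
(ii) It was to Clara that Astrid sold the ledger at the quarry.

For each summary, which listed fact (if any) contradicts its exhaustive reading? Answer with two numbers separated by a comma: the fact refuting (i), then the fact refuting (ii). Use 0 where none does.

(i): focus "the ledger". No fact shares same agent, recipient, setting (Astrid / Clara / at the quarry) with a different thing. 0.
(ii): focus "Clara". No fact shares same agent, thing, setting (Astrid / the ledger / at the quarry) with a different recipient. 0.

0, 0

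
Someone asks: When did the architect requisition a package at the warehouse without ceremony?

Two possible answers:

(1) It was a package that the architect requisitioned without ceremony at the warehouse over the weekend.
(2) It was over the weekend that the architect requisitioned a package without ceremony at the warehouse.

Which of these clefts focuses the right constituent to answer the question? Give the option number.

The question word "when" targets the time.
Option (1) clefts "a package" — the direct object, not what was asked.
Option (2) clefts "over the weekend" — that matches what the question asks about.
So the congruent reply is (2).

2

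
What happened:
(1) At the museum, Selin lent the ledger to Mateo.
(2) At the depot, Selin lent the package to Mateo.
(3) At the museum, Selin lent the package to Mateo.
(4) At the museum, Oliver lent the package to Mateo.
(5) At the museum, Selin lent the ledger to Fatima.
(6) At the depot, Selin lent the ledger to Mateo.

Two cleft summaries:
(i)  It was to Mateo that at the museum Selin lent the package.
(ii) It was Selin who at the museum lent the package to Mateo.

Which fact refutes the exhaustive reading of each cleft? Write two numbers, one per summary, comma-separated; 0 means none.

0, 4

(i): focus "Mateo". No fact shares Selin as agent and the package as thing and at the museum as setting with a different recipient. 0.
(ii): focus "Selin". Looking for the package as thing and Mateo as recipient and at the museum as setting with some other agent — fact (4) has Oliver there. Refuted.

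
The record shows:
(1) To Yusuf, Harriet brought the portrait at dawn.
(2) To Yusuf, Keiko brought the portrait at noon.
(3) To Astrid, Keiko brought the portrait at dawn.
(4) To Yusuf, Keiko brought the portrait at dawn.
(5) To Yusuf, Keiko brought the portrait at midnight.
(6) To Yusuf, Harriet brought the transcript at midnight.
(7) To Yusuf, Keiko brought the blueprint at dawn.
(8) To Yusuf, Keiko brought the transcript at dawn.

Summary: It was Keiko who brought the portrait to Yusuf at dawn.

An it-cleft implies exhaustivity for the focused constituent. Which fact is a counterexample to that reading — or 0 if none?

Focus of the cleft: "Keiko" (the agent). Presupposed background: the portrait as thing and Yusuf as recipient and at dawn as setting.
The exhaustive reading says no other agent fits that background.
Fact (1) shares the background but with agent = Harriet; exhaustivity is violated.

1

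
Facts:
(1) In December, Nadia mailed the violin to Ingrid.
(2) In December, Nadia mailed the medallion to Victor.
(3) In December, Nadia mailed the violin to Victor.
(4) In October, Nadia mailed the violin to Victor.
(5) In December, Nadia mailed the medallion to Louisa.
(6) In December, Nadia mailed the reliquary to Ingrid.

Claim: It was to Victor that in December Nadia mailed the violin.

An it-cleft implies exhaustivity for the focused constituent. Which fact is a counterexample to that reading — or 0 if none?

1

Focus of the cleft: "Victor" (the recipient). Presupposed background: agent = Nadia, thing = the violin, setting = in December.
The exhaustive reading says no other recipient fits that background.
Fact (1) shares the background but with recipient = Ingrid; exhaustivity is violated.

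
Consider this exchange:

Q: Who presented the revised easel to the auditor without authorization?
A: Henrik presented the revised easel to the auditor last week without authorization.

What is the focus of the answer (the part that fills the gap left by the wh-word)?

The wh-word "who" asks about the subject (agent).
In the answer, "the revised easel", "to the auditor" and "without authorization" are given — repeated from the question.
"last week" is also new, but it specifies the time, which is not what the question asks about — so it is not the focus.
The constituent filling the subject (agent) gap is "Henrik"; that is the focus.

Henrik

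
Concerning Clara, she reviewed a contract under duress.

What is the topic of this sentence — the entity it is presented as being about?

The construction explicitly marks "Clara" as what the sentence is about — the topic.
The remainder of the clause is the comment (what is said about the topic).

Clara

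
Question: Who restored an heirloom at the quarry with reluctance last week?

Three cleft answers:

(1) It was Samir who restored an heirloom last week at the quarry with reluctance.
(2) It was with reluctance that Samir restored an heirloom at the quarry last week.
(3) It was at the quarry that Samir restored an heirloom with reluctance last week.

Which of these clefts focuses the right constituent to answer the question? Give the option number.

1

The question word "who" targets the subject (agent).
Option (1) clefts "Samir" — that matches what the question asks about.
Option (2) clefts "with reluctance" — the manner, not what was asked.
Option (3) clefts "at the quarry" — the location, not what was asked.
So the congruent reply is (1).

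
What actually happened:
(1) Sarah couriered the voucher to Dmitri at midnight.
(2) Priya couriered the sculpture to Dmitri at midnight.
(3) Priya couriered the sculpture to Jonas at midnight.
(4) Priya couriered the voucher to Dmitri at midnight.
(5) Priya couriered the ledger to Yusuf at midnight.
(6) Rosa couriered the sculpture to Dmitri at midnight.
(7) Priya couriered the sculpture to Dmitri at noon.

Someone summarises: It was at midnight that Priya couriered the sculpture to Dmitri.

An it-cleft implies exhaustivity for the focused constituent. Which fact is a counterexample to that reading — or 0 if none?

7

The cleft puts "at midnight" in focus and presupposes the open proposition with agent = Priya, thing = the sculpture, recipient = Dmitri.
The exhaustive reading says no other setting fits that background.
But fact (7) also has agent = Priya, thing = the sculpture, recipient = Dmitri, with setting = at noon — so the exhaustive reading fails.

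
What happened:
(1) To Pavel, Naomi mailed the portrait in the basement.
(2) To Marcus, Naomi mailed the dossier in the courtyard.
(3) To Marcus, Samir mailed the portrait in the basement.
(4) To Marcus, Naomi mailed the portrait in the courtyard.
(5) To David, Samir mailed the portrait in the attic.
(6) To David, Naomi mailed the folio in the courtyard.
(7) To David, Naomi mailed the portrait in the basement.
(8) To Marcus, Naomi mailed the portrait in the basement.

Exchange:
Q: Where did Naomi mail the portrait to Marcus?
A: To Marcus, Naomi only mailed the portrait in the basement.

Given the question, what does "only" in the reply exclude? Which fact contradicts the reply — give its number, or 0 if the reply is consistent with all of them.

Answering "Where did ...?" puts focus on the setting — here, "in the basement".
"Only" then excludes alternative settings while the background — agent = Naomi, thing = the portrait, recipient = Marcus — is held fixed.
Fact (4) shares the background with a different setting (in the courtyard) — counterexample.
(Fact (1) would refute a reading with focus on the recipient — but that is not what the question asks.)

4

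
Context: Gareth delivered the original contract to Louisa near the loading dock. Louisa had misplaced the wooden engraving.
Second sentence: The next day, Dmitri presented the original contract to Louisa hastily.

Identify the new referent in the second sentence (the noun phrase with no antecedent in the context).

"the original contract" and "Louisa" in the second sentence are given — already mentioned in the context.
"Dmitri" has no antecedent in the context; it is discourse-new.

Dmitri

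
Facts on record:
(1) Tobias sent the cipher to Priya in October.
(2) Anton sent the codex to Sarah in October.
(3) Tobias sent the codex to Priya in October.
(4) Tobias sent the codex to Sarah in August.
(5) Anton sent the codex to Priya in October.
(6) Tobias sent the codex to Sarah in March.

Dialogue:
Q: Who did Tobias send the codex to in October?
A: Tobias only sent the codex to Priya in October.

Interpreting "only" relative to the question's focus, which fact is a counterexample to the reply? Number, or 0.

0

The question "Who did ... to ...?" targets the recipient, so in the reply the focus falls on "Priya".
"Only" then excludes alternative recipients while the background — Tobias as agent and the codex as thing and in October as setting — is held fixed.
No listed fact shares that background with another recipient. Nothing contradicts the reply.
(Fact (1) would refute a reading with focus on the thing — but that is not what the question asks.)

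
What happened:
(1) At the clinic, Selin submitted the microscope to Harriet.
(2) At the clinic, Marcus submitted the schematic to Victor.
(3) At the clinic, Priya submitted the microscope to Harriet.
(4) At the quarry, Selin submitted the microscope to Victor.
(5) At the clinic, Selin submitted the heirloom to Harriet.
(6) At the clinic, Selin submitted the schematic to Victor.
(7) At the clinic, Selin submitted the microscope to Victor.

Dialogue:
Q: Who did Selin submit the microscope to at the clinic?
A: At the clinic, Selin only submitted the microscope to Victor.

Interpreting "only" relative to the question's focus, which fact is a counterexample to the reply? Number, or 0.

1

The question "Who did ... to ...?" targets the recipient, so in the reply the focus falls on "Victor".
"Only" then excludes alternative recipients while the background — Selin as agent and the microscope as thing and at the clinic as setting — is held fixed.
Fact (1) keeps Selin as agent and the microscope as thing and at the clinic as setting but has recipient = Harriet; that refutes the reply.
(Fact (4) would refute a reading with focus on the setting — but that is not what the question asks.)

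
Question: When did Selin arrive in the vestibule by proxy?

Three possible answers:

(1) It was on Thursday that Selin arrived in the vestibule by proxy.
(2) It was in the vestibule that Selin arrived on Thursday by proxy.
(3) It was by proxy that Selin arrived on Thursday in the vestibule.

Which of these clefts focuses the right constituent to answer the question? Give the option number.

The question word "when" targets the time.
Option (1) clefts "on Thursday" — that matches what the question asks about.
Option (2) clefts "in the vestibule" — the location, not what was asked.
Option (3) clefts "by proxy" — the manner, not what was asked.
So the congruent reply is (1).

1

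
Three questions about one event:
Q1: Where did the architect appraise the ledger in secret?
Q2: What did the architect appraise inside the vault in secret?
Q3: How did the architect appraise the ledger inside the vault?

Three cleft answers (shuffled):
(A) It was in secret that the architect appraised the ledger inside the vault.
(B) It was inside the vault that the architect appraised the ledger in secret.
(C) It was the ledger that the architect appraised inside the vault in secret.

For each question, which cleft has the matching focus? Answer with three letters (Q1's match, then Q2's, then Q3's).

Q1 asks about the location; cleft (B) focuses "inside the vault", which is the location — so Q1 → B.
Q2 asks about the direct object; cleft (C) focuses "the ledger", which is the direct object — so Q2 → C.
Q3 asks about the manner; cleft (A) focuses "in secret", which is the manner — so Q3 → A.
Mapping: Q1→B, Q2→C, Q3→A.

BCA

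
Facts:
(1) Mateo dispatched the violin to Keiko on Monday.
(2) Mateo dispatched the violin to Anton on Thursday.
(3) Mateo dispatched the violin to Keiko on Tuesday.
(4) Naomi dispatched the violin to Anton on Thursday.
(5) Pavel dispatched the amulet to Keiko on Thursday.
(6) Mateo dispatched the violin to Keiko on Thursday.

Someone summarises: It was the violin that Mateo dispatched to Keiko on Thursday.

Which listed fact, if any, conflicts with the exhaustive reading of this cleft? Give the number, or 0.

0

The cleft puts "the violin" in focus and presupposes the open proposition with Mateo as agent and Keiko as recipient and on Thursday as setting.
Exhaustivity: the violin is the only thing satisfying that background.
Every other fact differs from the presupposition on some backgrounded slot, so none challenges the exhaustivity.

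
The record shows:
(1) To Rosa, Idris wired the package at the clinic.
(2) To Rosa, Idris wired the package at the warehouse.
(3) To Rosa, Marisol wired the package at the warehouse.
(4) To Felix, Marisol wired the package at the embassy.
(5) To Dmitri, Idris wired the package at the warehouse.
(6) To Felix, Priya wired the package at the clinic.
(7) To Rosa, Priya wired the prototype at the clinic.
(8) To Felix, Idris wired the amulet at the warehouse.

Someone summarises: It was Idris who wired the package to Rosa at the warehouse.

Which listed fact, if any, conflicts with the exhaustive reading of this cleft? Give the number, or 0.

3

The cleft puts "Idris" in focus and presupposes the open proposition with thing = the package, recipient = Rosa, setting = at the warehouse.
Exhaustivity: Idris is the only agent satisfying that background.
Fact (3) shares the background but with agent = Marisol; exhaustivity is violated.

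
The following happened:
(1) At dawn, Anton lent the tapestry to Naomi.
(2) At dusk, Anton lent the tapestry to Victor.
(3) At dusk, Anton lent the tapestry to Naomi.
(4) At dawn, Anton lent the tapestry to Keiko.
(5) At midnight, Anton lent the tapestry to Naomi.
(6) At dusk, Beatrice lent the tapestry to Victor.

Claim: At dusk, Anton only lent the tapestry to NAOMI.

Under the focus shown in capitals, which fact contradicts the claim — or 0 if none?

2

The capitals mark "Naomi" as focus. So "only" rules out other recipients, with the rest (agent = Anton, thing = the tapestry, setting = at dusk) as background.
Fact (2) matches on agent = Anton, thing = the tapestry, setting = at dusk, but has recipient = Victor instead. That refutes the claim.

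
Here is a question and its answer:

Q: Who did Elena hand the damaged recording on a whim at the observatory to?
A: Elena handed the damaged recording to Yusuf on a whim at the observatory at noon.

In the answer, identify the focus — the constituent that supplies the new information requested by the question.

to Yusuf

The wh-word "who" asks about the recipient.
In the answer, "Elena", "the damaged recording", "at the observatory" and "on a whim" are given — repeated from the question.
"at noon" is also new, but it specifies the time, which is not what the question asks about — so it is not the focus.
The constituent filling the recipient gap is "to Yusuf"; that is the focus.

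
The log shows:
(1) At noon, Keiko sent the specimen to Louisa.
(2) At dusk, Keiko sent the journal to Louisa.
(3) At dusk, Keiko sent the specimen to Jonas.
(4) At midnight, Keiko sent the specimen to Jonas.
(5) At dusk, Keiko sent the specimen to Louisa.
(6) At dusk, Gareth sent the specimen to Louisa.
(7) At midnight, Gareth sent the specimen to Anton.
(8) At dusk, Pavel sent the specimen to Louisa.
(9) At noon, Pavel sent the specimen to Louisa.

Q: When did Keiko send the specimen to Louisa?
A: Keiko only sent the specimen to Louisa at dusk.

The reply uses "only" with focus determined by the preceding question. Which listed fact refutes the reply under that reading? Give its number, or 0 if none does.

1

Answering "When did ...?" puts focus on the setting — here, "at dusk".
So "only" ranges over settings; the rest (agent = Keiko, thing = the specimen, recipient = Louisa) is presupposed.
Fact (1) keeps agent = Keiko, thing = the specimen, recipient = Louisa but has setting = at noon; that refutes the reply.
(Fact (2) would refute a reading with focus on the thing — but that is not what the question asks.)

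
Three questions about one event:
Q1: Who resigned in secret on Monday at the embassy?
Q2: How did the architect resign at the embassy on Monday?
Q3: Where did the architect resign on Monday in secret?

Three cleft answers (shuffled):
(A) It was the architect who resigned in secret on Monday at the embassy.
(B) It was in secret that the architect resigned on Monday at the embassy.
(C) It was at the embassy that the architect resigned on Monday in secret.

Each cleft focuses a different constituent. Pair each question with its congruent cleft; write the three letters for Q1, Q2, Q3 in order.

ABC

Q1 asks about the subject (agent); cleft (A) focuses "the architect", which is the subject (agent) — so Q1 → A.
Q2 asks about the manner; cleft (B) focuses "in secret", which is the manner — so Q2 → B.
Q3 asks about the location; cleft (C) focuses "at the embassy", which is the location — so Q3 → C.
Mapping: Q1→A, Q2→B, Q3→C.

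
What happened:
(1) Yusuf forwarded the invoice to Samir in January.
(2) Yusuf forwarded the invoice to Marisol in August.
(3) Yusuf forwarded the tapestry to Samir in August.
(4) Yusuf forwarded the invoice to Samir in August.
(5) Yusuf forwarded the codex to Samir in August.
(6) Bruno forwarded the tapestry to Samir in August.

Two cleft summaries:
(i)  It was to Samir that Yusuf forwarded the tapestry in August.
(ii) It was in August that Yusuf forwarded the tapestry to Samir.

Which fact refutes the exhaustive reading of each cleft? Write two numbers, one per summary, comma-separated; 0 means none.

0, 0

(i): focus "Samir". No fact shares agent = Yusuf, thing = the tapestry, setting = in August with a different recipient. 0.
(ii): focus "in August". No fact shares agent = Yusuf, thing = the tapestry, recipient = Samir with a different setting. 0.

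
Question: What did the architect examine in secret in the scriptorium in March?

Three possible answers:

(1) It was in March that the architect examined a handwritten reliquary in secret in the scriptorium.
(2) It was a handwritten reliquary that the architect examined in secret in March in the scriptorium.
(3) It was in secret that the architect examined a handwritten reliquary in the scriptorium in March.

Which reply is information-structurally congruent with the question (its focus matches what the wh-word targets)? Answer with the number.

2

The question word "what" targets the direct object.
Option (1) clefts "in March" — the time, not what was asked.
Option (2) clefts "a handwritten reliquary" — that matches what the question asks about.
Option (3) clefts "in secret" — the manner, not what was asked.
So the congruent reply is (2).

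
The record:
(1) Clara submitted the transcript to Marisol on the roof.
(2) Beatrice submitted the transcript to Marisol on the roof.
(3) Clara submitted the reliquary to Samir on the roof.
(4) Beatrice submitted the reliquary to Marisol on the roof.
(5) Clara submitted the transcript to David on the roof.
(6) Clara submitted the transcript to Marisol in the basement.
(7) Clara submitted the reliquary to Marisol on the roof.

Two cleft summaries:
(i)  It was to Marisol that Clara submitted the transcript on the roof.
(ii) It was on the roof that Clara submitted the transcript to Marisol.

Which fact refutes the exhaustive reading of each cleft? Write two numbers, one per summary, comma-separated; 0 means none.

5, 6

Summary (i) focuses "Marisol" (the recipient); background same agent, thing, setting (Clara / the transcript / on the roof). Fact (5) matches that background with recipient = David — refutes (i).
Summary (ii) focuses "on the roof" (the setting); background same agent, thing, recipient (Clara / the transcript / Marisol). Fact (6) matches that background with setting = in the basement — refutes (ii).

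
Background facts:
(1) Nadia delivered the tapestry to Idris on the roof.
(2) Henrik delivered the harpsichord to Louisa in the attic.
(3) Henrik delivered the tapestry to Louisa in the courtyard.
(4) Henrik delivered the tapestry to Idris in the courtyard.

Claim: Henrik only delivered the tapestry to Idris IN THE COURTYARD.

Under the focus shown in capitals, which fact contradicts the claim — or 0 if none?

The capitals mark "in the courtyard" as focus. So "only" rules out other settings, with the rest (agent = Henrik, thing = the tapestry, recipient = Idris) as background.
No fact matches agent = Henrik, thing = the tapestry, recipient = Idris with a different setting — every other fact differs on at least one backgrounded slot. So no fact refutes it.

0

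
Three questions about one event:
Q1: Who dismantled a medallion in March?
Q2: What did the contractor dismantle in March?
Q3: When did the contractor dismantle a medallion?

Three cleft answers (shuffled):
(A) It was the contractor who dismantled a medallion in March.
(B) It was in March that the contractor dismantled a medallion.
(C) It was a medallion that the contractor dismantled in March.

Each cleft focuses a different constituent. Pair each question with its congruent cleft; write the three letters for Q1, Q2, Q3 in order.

Q1 asks about the subject (agent); cleft (A) focuses "the contractor", which is the subject (agent) — so Q1 → A.
Q2 asks about the direct object; cleft (C) focuses "a medallion", which is the direct object — so Q2 → C.
Q3 asks about the time; cleft (B) focuses "in March", which is the time — so Q3 → B.
Mapping: Q1→A, Q2→C, Q3→B.

ACB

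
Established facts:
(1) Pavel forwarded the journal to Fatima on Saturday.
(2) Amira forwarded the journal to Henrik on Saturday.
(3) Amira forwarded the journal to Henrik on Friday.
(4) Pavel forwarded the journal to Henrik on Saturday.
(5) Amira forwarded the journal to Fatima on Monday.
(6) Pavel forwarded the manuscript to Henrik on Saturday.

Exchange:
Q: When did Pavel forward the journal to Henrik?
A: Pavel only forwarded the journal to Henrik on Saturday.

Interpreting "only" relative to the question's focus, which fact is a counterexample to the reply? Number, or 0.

0

The question "When did ...?" targets the setting, so in the reply the focus falls on "on Saturday".
So "only" ranges over settings; the rest (same agent, thing, recipient (Pavel / the journal / Henrik)) is presupposed.
No fact keeps same agent, thing, recipient (Pavel / the journal / Henrik) while changing the setting; every other fact differs on something backgrounded. The reply stands.
(Fact (1) would refute a reading with focus on the recipient — but that is not what the question asks.)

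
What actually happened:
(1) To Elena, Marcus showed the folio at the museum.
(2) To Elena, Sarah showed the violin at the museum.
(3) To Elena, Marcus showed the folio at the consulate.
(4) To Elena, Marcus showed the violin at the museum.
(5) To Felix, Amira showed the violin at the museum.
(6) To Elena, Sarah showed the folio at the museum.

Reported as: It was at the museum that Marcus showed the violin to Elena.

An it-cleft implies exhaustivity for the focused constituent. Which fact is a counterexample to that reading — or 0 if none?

Focus of the cleft: "at the museum" (the setting). Presupposed background: agent = Marcus, thing = the violin, recipient = Elena.
Exhaustivity: at the museum is the only setting satisfying that background.
No listed fact matches the background with a different setting. Exhaustivity holds.

0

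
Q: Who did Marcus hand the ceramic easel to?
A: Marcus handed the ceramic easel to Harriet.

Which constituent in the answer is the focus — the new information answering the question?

to Harriet

The wh-word "who" asks about the recipient.
In the answer, "Marcus" and "the ceramic easel" are given — repeated from the question.
The constituent filling the recipient gap is "to Harriet"; that is the focus and would carry nuclear stress.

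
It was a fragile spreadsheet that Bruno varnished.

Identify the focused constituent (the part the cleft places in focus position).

a fragile spreadsheet

In an it-cleft "It was X that/who ...", the clefted constituent X is the focus; the that/who-clause expresses the presupposed open proposition.
Here the focus is "a fragile spreadsheet". The backgrounded (presupposed) material includes "Bruno".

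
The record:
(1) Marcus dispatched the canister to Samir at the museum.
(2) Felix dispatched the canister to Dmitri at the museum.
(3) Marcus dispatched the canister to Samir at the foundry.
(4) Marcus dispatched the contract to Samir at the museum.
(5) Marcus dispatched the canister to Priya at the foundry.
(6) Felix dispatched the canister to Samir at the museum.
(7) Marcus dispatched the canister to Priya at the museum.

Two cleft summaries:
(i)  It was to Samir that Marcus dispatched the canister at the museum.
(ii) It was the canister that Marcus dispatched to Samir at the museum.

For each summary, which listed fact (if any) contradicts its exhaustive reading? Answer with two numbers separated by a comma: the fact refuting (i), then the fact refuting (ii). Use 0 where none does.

7, 4

Summary (i) focuses "Samir" (the recipient); background Marcus as agent and the canister as thing and at the museum as setting. Fact (7) matches that background with recipient = Priya — refutes (i).
Summary (ii) focuses "the canister" (the thing); background Marcus as agent and Samir as recipient and at the museum as setting. Fact (4) matches that background with thing = the contract — refutes (ii).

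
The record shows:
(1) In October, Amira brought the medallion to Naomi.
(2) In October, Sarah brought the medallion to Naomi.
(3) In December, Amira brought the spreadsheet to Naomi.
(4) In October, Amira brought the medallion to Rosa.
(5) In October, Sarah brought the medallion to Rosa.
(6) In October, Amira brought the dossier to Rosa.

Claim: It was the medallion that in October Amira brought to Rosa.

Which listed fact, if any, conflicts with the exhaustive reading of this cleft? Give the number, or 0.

Focus of the cleft: "the medallion" (the thing). Presupposed background: Amira as agent and Rosa as recipient and in October as setting.
The exhaustive reading says no other thing fits that background.
But fact (6) also has Amira as agent and Rosa as recipient and in October as setting, with thing = the dossier — so the exhaustive reading fails.

6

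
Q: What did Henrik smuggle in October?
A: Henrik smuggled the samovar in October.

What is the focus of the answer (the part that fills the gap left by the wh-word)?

The wh-word "what" asks about the direct object.
In the answer, "Henrik" and "in October" are given — repeated from the question.
The constituent filling the direct object gap is "the samovar"; that is the focus and would carry nuclear stress.

the samovar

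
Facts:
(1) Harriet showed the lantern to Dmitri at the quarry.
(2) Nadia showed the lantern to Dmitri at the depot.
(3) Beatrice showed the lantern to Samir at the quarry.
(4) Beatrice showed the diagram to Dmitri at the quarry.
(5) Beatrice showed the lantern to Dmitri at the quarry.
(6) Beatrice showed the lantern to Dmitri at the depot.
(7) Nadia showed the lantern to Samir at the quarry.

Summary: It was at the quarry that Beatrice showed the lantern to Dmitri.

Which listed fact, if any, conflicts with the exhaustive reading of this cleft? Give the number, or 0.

6

Focus of the cleft: "at the quarry" (the setting). Presupposed background: same agent, thing, recipient (Beatrice / the lantern / Dmitri).
The exhaustive reading says no other setting fits that background.
Fact (6) shares the background but with setting = at the depot; exhaustivity is violated.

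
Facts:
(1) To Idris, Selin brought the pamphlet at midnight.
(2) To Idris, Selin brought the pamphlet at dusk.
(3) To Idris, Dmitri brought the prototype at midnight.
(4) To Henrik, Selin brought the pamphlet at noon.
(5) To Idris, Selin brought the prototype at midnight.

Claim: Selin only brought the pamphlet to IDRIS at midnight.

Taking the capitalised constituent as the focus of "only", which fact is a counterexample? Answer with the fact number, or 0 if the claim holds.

0

Focus (in capitals) is "Idris" — the recipient. "Only" excludes alternative recipients while holding fixed agent = Selin, thing = the pamphlet, setting = at midnight.
No fact matches agent = Selin, thing = the pamphlet, setting = at midnight with a different recipient — every other fact differs on at least one backgrounded slot. So no fact refutes it.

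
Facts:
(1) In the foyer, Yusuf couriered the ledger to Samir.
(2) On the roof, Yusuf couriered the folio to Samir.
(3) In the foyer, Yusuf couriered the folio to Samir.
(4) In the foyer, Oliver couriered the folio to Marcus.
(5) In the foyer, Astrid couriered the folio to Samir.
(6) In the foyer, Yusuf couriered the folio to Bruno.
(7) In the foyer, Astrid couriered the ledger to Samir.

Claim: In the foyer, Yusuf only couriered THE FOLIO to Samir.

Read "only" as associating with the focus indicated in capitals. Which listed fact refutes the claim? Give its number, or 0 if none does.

The capitals mark "the folio" as focus. So "only" rules out other things, with the rest (same agent, recipient, setting (Yusuf / Samir / in the foyer)) as background.
Fact (1) shares the background but differs in thing (the ledger) — a counterexample.

1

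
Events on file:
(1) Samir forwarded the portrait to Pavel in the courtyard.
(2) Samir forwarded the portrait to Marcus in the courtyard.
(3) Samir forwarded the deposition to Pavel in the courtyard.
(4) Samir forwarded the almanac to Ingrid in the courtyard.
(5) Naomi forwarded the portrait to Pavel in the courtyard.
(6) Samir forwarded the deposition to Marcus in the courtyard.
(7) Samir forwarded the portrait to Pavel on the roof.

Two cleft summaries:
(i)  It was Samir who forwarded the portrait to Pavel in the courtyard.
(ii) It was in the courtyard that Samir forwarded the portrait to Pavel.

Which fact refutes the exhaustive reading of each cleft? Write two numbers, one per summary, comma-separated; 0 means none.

5, 7

(i): focus "Samir". Looking for the portrait as thing and Pavel as recipient and in the courtyard as setting with some other agent — fact (5) has Naomi there. Refuted.
(ii): focus "in the courtyard". Looking for Samir as agent and the portrait as thing and Pavel as recipient with some other setting — fact (7) has on the roof there. Refuted.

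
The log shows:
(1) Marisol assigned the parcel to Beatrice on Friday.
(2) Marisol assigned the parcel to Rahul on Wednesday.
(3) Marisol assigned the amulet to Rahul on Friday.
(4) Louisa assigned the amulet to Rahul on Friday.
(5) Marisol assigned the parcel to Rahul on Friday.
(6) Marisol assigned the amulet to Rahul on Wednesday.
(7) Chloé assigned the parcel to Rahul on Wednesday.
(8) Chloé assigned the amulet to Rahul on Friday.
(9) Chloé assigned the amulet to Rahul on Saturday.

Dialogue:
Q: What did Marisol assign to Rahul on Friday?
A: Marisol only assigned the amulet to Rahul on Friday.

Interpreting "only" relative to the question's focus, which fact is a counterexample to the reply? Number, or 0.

Answering "What did ...?" puts focus on the thing — here, "the amulet".
"Only" then excludes alternative things while the background — Marisol as agent and Rahul as recipient and on Friday as setting — is held fixed.
Fact (5) shares the background with a different thing (the parcel) — counterexample.
(Fact (6) would refute a reading with focus on the setting — but that is not what the question asks.)

5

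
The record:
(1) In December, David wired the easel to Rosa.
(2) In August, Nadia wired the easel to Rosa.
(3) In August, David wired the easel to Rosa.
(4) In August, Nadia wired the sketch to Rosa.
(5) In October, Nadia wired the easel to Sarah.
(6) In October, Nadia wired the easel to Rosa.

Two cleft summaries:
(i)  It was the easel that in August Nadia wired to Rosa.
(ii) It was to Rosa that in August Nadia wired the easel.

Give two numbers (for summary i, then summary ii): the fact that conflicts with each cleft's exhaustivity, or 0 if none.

(i): focus "the easel". Looking for same agent, recipient, setting (Nadia / Rosa / in August) with some other thing — fact (4) has the sketch there. Refuted.
(ii): focus "Rosa". No fact shares same agent, thing, setting (Nadia / the easel / in August) with a different recipient. 0.

4, 0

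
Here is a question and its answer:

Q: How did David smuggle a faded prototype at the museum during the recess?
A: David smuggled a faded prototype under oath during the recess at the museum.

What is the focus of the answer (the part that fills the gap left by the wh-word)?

under oath

The wh-word "how" asks about the manner.
In the answer, "David", "a faded prototype", "during the recess" and "at the museum" are given — repeated from the question.
The constituent filling the manner gap is "under oath"; that is the focus and would carry nuclear stress.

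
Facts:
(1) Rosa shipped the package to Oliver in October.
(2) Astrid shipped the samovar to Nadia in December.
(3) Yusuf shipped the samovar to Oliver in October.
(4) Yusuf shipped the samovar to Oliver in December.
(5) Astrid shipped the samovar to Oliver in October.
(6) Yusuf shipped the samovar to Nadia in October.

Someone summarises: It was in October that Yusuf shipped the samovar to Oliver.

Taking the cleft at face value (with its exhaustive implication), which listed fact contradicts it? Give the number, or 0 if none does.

4

The cleft puts "in October" in focus and presupposes the open proposition with same agent, thing, recipient (Yusuf / the samovar / Oliver).
The exhaustive reading says no other setting fits that background.
Fact (4) shares the background but with setting = in December; exhaustivity is violated.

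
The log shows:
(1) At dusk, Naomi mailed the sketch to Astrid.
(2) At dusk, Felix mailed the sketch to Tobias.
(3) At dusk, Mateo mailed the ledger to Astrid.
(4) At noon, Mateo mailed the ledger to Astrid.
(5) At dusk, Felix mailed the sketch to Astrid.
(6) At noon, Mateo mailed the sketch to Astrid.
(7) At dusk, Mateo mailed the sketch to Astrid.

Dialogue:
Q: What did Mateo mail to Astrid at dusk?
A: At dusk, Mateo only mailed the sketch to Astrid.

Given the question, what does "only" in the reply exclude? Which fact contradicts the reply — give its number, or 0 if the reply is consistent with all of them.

3

Answering "What did ...?" puts focus on the thing — here, "the sketch".
So "only" ranges over things; the rest (Mateo as agent and Astrid as recipient and at dusk as setting) is presupposed.
Fact (3) shares the background with a different thing (the ledger) — counterexample.
(Fact (6) would refute a reading with focus on the setting — but that is not what the question asks.)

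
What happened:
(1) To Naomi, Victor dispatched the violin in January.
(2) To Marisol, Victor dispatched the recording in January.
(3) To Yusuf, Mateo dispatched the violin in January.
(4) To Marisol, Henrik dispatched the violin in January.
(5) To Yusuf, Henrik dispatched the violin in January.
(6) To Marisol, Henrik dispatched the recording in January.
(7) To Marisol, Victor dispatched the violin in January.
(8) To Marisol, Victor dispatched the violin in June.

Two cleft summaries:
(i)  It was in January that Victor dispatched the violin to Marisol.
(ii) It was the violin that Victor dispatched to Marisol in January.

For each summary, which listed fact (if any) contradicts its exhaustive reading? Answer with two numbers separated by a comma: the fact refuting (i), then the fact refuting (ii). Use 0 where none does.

8, 2

Summary (i) focuses "in January" (the setting); background Victor as agent and the violin as thing and Marisol as recipient. Fact (8) matches that background with setting = in June — refutes (i).
Summary (ii) focuses "the violin" (the thing); background Victor as agent and Marisol as recipient and in January as setting. Fact (2) matches that background with thing = the recording — refutes (ii).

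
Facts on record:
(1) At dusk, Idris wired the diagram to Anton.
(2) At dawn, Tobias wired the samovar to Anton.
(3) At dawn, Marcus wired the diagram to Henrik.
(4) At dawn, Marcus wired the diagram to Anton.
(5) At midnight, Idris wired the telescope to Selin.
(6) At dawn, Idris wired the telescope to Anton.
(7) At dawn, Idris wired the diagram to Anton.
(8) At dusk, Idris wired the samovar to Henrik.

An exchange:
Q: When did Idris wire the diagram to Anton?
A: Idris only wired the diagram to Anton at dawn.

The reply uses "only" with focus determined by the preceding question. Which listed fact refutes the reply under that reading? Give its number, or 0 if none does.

Answering "When did ...?" puts focus on the setting — here, "at dawn".
"Only" then excludes alternative settings while the background — agent = Idris, thing = the diagram, recipient = Anton — is held fixed.
Fact (1) keeps agent = Idris, thing = the diagram, recipient = Anton but has setting = at dusk; that refutes the reply.
(Fact (6) would refute a reading with focus on the thing — but that is not what the question asks.)

1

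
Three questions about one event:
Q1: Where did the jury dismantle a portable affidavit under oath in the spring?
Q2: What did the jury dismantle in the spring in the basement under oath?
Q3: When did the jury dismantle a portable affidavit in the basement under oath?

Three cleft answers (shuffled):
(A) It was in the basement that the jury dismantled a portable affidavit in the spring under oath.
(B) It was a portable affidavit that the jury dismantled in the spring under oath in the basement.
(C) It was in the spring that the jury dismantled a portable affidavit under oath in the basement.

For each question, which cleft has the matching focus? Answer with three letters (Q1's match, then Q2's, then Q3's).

Q1 asks about the location; cleft (A) focuses "in the basement", which is the location — so Q1 → A.
Q2 asks about the direct object; cleft (B) focuses "a portable affidavit", which is the direct object — so Q2 → B.
Q3 asks about the time; cleft (C) focuses "in the spring", which is the time — so Q3 → C.
Mapping: Q1→A, Q2→B, Q3→C.

ABC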